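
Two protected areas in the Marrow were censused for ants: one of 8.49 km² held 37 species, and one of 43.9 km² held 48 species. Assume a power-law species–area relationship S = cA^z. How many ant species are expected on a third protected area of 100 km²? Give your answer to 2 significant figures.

55

z = ln(48/37) / ln(43.9/8.49) = 0.2603 / 1.6430 = 0.1584
c = 37 / 8.49^0.1584 = 37 / 1.403 = 26.37
S₃ = 26.37 × 100^0.1584 = 26.37 × 2.074 ≈ 54.69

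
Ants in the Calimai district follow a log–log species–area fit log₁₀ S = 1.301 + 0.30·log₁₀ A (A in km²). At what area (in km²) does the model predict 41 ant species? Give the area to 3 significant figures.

10.9 km²

41 = 20 × A^0.3  ⇒  A^0.3 = 41/20 = 2.05
ln A = ln(2.05) / 0.3 = 0.7179 / 0.3 = 2.3930
A = e^2.3930 ≈ 10.95 km²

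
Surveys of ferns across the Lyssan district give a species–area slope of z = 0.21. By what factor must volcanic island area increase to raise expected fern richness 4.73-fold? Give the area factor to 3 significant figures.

1640

(A₂/A₁)^0.21 = 4.73, so A₂/A₁ = 4.73^(1/0.21) = 4.73^4.762
ln(A₂/A₁) = ln 4.73 / 0.21 = 1.5539 / 0.21 = 7.3996
A₂/A₁ = e^7.3996 ≈ 1635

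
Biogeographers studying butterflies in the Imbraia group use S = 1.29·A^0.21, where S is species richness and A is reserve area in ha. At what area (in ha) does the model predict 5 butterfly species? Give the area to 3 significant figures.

634 ha

5 = 1.29 × A^0.21  ⇒  A^0.21 = 5/1.29 = 3.876
ln A = ln(3.876) / 0.21 = 1.3548 / 0.21 = 6.4514
A = e^6.4514 ≈ 633.6 ha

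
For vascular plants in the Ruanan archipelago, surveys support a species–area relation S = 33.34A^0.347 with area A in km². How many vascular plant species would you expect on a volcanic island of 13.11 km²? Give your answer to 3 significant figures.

S = 33.34 × 13.11^0.347
ln S = ln 33.34 + 0.347 × ln 13.11 = 3.5068 + 0.347 × 2.5734 = 4.3997
S = e^4.3997 ≈ 81.43

81.4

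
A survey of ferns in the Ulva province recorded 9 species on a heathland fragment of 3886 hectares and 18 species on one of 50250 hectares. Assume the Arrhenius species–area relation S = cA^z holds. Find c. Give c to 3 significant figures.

z = ln(S₂/S₁) / ln(A₂/A₁) = ln(18/9) / ln(50250/3886) = 0.6931 / 2.5596 = 0.2708
c = S₁ / A₁^z = 9 / 3886^0.2708 = 9 / 9.376 = 0.9599

0.960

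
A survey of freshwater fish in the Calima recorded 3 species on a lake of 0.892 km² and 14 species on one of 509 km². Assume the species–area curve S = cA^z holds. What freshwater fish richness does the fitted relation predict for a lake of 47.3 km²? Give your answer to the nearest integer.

z = ln(14/3) / ln(509/0.892) = 1.5404 / 6.3467 = 0.2427
c = 3 / 0.892^0.2427 = 3 / 0.9726 = 3.084
S₃ = 3.084 × 47.3^0.2427 = 3.084 × 2.55 ≈ 7.865

8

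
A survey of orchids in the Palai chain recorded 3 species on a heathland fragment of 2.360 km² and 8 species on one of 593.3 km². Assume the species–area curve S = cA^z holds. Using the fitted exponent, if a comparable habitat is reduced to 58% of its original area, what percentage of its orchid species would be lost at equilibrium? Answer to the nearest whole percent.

z = ln(8/3) / ln(593.3/2.36) = 0.9808 / 5.5270 = 0.1775
S_new/S_old = (A_new/A_old)^z = 0.58^0.1775 = exp(0.1775 × -0.5447) = 0.9079
Fraction lost = 1 − 0.9079 = 0.09214

9%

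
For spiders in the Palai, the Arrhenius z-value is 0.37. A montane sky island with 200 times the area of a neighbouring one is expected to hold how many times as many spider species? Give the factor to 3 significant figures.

S₂/S₁ = (A₂/A₁)^z = 200^0.37
ln(S₂/S₁) = 0.37 × ln 200 = 0.37 × 5.2983 = 1.9604
S₂/S₁ = e^1.9604 ≈ 7.102

7.10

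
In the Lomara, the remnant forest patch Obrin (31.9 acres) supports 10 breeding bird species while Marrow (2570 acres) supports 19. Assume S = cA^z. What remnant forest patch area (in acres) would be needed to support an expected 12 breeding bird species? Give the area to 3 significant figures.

z = ln(19/10) / ln(2570/31.9) = 0.6419 / 4.3891 = 0.1462
c = 10 / 31.9^0.1462 = 10 / 1.659 = 6.027
A = (12/6.027)^(1/0.1462) ⇒ ln A = ln(1.991)/0.1462 = 4.7093
A = e^4.7093 ≈ 111 acres

111 acres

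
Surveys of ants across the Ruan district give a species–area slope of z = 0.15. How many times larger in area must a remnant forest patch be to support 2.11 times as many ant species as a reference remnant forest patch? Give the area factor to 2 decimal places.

(A₂/A₁)^0.15 = 2.11, so A₂/A₁ = 2.11^(1/0.15) = 2.11^6.667
ln(A₂/A₁) = ln 2.11 / 0.15 = 0.7467 / 0.15 = 4.9779
A₂/A₁ = e^4.9779 ≈ 145.2

145.17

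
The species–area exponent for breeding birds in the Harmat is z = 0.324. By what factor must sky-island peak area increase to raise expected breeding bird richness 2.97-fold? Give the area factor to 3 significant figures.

28.8

(A₂/A₁)^0.324 = 2.97, so A₂/A₁ = 2.97^(1/0.324) = 2.97^3.086
ln(A₂/A₁) = ln 2.97 / 0.324 = 1.0886 / 0.324 = 3.3598
A₂/A₁ = e^3.3598 ≈ 28.78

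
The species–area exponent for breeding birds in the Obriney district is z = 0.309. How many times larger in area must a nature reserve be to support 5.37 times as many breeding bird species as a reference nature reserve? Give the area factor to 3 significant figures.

(A₂/A₁)^0.309 = 5.37, so A₂/A₁ = 5.37^(1/0.309) = 5.37^3.236
ln(A₂/A₁) = ln 5.37 / 0.309 = 1.6808 / 0.309 = 5.4396
A₂/A₁ = e^5.4396 ≈ 230.3

230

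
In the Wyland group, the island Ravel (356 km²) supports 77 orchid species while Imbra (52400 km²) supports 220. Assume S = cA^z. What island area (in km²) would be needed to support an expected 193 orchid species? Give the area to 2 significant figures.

28000 km²

z = ln(220/77) / ln(52400/356) = 1.0498 / 4.9917 = 0.2103
c = 77 / 356^0.2103 = 77 / 3.44 = 22.38
A = (193/22.38)^(1/0.2103) ⇒ ln A = ln(8.623)/0.2103 = 10.2441
A = e^10.2441 ≈ 28116 km²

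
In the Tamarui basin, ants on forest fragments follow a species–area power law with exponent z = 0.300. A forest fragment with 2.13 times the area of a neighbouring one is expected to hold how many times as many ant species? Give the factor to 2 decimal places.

S₂/S₁ = (A₂/A₁)^z = 2.13^0.3
ln(S₂/S₁) = 0.3 × ln 2.13 = 0.3 × 0.7561 = 0.2268
S₂/S₁ = e^0.2268 ≈ 1.255

1.25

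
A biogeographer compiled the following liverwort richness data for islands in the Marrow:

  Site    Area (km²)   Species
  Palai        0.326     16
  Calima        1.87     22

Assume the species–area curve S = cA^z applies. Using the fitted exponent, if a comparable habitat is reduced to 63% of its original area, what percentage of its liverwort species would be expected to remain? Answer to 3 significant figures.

91.9%

z = ln(22/16) / ln(1.87/0.326) = 0.3185 / 1.7468 = 0.1823
S_new/S_old = (A_new/A_old)^z = 0.63^0.1823 = exp(0.1823 × -0.4620) = 0.9192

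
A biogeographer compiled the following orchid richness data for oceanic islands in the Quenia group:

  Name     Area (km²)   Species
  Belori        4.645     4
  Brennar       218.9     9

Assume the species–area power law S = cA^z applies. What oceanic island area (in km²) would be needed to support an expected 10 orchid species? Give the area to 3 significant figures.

z = ln(9/4) / ln(218.9/4.645) = 0.8109 / 3.8528 = 0.2105
c = 4 / 4.645^0.2105 = 4 / 1.382 = 2.895
A = (10/2.895)^(1/0.2105) ⇒ ln A = ln(3.454)/0.2105 = 5.8892
A = e^5.8892 ≈ 361.1 km²

361 km²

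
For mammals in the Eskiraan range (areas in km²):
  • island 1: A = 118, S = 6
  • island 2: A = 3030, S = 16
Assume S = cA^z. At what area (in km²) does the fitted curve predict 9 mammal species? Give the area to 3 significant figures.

z = ln(16/6) / ln(3030/118) = 0.9808 / 3.2456 = 0.3022
c = 6 / 118^0.3022 = 6 / 4.228 = 1.419
A = (9/1.419)^(1/0.3022) ⇒ ln A = ln(6.342)/0.3022 = 6.1124
A = e^6.1124 ≈ 451.4 km²

451 km²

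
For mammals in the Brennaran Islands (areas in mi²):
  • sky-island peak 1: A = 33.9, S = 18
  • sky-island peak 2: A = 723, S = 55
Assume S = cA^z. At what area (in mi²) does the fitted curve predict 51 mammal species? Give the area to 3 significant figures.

z = ln(55/18) / ln(723/33.9) = 1.1170 / 3.0600 = 0.3650
c = 18 / 33.9^0.3650 = 18 / 3.619 = 4.974
A = (51/4.974)^(1/0.3650) ⇒ ln A = ln(10.25)/0.3650 = 6.3766
A = e^6.3766 ≈ 587.9 mi²

588 mi²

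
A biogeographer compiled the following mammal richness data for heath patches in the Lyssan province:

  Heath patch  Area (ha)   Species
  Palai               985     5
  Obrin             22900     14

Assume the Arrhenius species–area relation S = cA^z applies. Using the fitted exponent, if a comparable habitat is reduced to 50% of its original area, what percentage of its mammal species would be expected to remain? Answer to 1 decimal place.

79.7%

z = ln(14/5) / ln(22900/985) = 1.0296 / 3.1463 = 0.3273
S_new/S_old = (A_new/A_old)^z = 0.5^0.3273 = exp(0.3273 × -0.6931) = 0.7971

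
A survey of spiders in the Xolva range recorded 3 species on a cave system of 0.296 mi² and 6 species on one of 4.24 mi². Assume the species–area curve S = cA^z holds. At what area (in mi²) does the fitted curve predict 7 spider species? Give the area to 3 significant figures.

7.66 mi²

z = ln(6/3) / ln(4.24/0.296) = 0.6931 / 2.6620 = 0.2604
c = 3 / 0.296^0.2604 = 3 / 0.7283 = 4.119
A = (7/4.119)^(1/0.2604) ⇒ ln A = ln(1.699)/0.2604 = 2.0366
A = e^2.0366 ≈ 7.664 mi²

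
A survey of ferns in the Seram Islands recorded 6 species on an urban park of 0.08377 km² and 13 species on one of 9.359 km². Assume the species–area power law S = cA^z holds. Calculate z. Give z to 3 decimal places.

Taking logs: ln S = ln c + z ln A, so z = (ln S₂ − ln S₁)/(ln A₂ − ln A₁).
z = ln(13/6) / ln(9.359/0.08377) = ln(2.167) / ln(111.7) = 0.7732 / 4.7160 = 0.1639

0.164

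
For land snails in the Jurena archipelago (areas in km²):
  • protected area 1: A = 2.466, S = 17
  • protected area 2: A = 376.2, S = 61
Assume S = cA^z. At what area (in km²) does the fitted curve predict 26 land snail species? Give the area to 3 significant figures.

z = ln(61/17) / ln(376.2/2.466) = 1.2777 / 5.0275 = 0.2541
c = 17 / 2.466^0.2541 = 17 / 1.258 = 13.52
A = (26/13.52)^(1/0.2541) ⇒ ln A = ln(1.924)/0.2541 = 2.5745
A = e^2.5745 ≈ 13.12 km²

13.1 km²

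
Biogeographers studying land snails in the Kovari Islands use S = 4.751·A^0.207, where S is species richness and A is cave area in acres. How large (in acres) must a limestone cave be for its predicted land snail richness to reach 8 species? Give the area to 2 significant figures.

12 acres

8 = 4.751 × A^0.207  ⇒  A^0.207 = 8/4.751 = 1.684
ln A = ln(1.684) / 0.207 = 0.5211 / 0.207 = 2.5173
A = e^2.5173 ≈ 12.4 acres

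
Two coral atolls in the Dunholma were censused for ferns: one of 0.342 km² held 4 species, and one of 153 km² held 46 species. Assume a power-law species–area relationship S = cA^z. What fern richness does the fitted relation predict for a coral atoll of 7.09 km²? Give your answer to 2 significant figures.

z = ln(46/4) / ln(153/0.342) = 2.4423 / 6.1034 = 0.4002
c = 4 / 0.342^0.4002 = 4 / 0.6509 = 6.145
S₃ = 6.145 × 7.09^0.4002 = 6.145 × 2.19 ≈ 13.46

13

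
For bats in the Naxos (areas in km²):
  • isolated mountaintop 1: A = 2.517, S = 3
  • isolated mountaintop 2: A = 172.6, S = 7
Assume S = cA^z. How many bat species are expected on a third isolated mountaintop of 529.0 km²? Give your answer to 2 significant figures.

8.8

z = ln(7/3) / ln(172.6/2.517) = 0.8473 / 4.2279 = 0.2004
c = 3 / 2.517^0.2004 = 3 / 1.203 = 2.493
S₃ = 2.493 × 529^0.2004 = 2.493 × 3.514 ≈ 8.761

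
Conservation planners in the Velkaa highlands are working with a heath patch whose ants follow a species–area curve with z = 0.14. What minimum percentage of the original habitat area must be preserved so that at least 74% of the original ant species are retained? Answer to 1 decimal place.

11.6%

Need (A_new/A_old)^0.14 = 0.74, so A_new/A_old = 0.74^(1/0.14) = 0.74^7.143
ln(A_new/A_old) = ln 0.74 / 0.14 = -0.3011 / 0.14 = -2.1508
A_new/A_old = e^-2.1508 ≈ 0.1164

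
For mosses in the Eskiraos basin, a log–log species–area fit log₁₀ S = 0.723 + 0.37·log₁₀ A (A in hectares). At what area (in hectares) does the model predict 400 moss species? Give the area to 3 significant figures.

120000 hectares

400 = 5.284 × A^0.37  ⇒  A^0.37 = 400/5.284 = 75.69
ln A = ln(75.69) / 0.37 = 4.3267 / 0.37 = 11.6938
A = e^11.6938 ≈ 119823 hectares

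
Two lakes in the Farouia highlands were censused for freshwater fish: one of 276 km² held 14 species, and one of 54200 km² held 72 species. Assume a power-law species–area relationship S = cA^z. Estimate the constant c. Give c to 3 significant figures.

z = ln(S₂/S₁) / ln(A₂/A₁) = ln(72/14) / ln(54200/276) = 1.6376 / 5.2800 = 0.3102
c = S₁ / A₁^z = 14 / 276^0.3102 = 14 / 5.715 = 2.449

2.45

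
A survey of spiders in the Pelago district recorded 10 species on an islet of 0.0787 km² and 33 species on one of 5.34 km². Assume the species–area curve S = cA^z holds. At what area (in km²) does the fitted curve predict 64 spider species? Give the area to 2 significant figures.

55 km²

z = ln(33/10) / ln(5.34/0.0787) = 1.1939 / 4.2173 = 0.2831
c = 10 / 0.0787^0.2831 = 10 / 0.4869 = 20.54
A = (64/20.54)^(1/0.2831) ⇒ ln A = ln(3.116)/0.2831 = 4.0150
A = e^4.0150 ≈ 55.42 km²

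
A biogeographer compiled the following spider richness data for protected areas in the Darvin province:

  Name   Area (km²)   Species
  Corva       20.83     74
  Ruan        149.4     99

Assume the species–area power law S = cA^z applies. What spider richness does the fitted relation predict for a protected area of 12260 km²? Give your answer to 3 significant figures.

190

z = ln(99/74) / ln(149.4/20.83) = 0.2911 / 1.9702 = 0.1477
c = 74 / 20.83^0.1477 = 74 / 1.566 = 47.25
S₃ = 47.25 × 12260^0.1477 = 47.25 × 4.018 ≈ 189.8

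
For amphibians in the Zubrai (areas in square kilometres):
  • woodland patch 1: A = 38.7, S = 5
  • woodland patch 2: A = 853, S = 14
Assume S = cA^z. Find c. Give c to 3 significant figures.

z = ln(S₂/S₁) / ln(A₂/A₁) = ln(14/5) / ln(853/38.7) = 1.0296 / 3.0929 = 0.3329
c = S₁ / A₁^z = 5 / 38.7^0.3329 = 5 / 3.377 = 1.481

1.48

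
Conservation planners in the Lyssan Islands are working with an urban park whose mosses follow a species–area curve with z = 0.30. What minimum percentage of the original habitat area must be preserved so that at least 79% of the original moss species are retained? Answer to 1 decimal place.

45.6%

Need (A_new/A_old)^0.3 = 0.79, so A_new/A_old = 0.79^(1/0.3) = 0.79^3.333
ln(A_new/A_old) = ln 0.79 / 0.3 = -0.2357 / 0.3 = -0.7857
A_new/A_old = e^-0.7857 ≈ 0.4558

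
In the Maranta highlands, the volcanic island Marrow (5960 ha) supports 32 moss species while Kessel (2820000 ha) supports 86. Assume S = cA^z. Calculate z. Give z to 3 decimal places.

Taking logs: ln S = ln c + z ln A, so z = (ln S₂ − ln S₁)/(ln A₂ − ln A₁).
z = ln(86/32) / ln(2820000/5960) = ln(2.688) / ln(473.2) = 0.9886 / 6.1594 = 0.1605

0.161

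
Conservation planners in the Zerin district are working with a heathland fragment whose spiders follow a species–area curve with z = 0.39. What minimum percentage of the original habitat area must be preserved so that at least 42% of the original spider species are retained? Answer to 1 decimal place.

Need (A_new/A_old)^0.39 = 0.42, so A_new/A_old = 0.42^(1/0.39) = 0.42^2.564
ln(A_new/A_old) = ln 0.42 / 0.39 = -0.8675 / 0.39 = -2.2244
A_new/A_old = e^-2.2244 ≈ 0.1081

10.8%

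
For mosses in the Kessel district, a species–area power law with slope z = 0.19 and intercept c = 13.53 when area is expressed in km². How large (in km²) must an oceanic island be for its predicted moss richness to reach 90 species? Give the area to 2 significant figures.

90 = 13.53 × A^0.19  ⇒  A^0.19 = 90/13.53 = 6.652
ln A = ln(6.652) / 0.19 = 1.8949 / 0.19 = 9.9732
A = e^9.9732 ≈ 21443 km²

21000 km²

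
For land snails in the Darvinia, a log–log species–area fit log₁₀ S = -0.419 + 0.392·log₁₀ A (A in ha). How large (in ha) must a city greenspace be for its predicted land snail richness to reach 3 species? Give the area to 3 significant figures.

3 = 0.3811 × A^0.392  ⇒  A^0.392 = 3/0.3811 = 7.873
ln A = ln(7.873) / 0.392 = 2.0634 / 0.392 = 5.2638
A = e^5.2638 ≈ 193.2 ha

193 ha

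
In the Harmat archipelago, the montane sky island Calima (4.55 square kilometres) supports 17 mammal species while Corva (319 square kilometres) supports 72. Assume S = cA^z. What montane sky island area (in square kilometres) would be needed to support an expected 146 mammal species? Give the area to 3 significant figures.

z = ln(72/17) / ln(319/4.55) = 1.4435 / 4.2501 = 0.3396
c = 17 / 4.55^0.3396 = 17 / 1.673 = 10.16
A = (146/10.16)^(1/0.3396) ⇒ ln A = ln(14.37)/0.3396 = 7.8467
A = e^7.8467 ≈ 2557 square kilometres

2560 square kilometres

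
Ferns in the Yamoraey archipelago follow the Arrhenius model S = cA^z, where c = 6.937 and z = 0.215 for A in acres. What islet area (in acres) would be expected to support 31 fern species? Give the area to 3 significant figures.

1060 acres

31 = 6.937 × A^0.215  ⇒  A^0.215 = 31/6.937 = 4.469
ln A = ln(4.469) / 0.215 = 1.4971 / 0.215 = 6.9633
A = e^6.9633 ≈ 1057 acres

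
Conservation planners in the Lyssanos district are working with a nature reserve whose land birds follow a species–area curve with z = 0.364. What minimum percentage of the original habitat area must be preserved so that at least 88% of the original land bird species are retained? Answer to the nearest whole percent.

70%

Need (A_new/A_old)^0.364 = 0.88, so A_new/A_old = 0.88^(1/0.364) = 0.88^2.747
ln(A_new/A_old) = ln 0.88 / 0.364 = -0.1278 / 0.364 = -0.3512
A_new/A_old = e^-0.3512 ≈ 0.7038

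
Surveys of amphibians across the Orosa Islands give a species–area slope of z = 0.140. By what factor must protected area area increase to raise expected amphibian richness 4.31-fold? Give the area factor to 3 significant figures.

(A₂/A₁)^0.14 = 4.31, so A₂/A₁ = 4.31^(1/0.14) = 4.31^7.143
ln(A₂/A₁) = ln 4.31 / 0.14 = 1.4609 / 0.14 = 10.4353
A₂/A₁ = e^10.4353 ≈ 34039

34000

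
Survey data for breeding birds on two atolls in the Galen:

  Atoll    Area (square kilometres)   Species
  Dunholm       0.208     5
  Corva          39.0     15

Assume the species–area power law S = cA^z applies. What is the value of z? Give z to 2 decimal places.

Taking logs: ln S = ln c + z ln A, so z = (ln S₂ − ln S₁)/(ln A₂ − ln A₁).
z = ln(15/5) / ln(39/0.208) = ln(3) / ln(187.5) = 1.0986 / 5.2338 = 0.2099

0.21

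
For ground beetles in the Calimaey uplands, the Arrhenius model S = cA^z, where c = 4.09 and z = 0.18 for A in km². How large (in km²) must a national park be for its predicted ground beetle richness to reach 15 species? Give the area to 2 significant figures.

15 = 4.09 × A^0.18  ⇒  A^0.18 = 15/4.09 = 3.667
ln A = ln(3.667) / 0.18 = 1.2995 / 0.18 = 7.2195
A = e^7.2195 ≈ 1366 km²

1400 km²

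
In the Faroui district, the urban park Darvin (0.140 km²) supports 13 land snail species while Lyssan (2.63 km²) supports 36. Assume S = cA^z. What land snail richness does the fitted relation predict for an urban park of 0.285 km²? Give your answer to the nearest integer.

z = ln(36/13) / ln(2.63/0.14) = 1.0186 / 2.9331 = 0.3473
c = 13 / 0.14^0.3473 = 13 / 0.5052 = 25.73
S₃ = 25.73 × 0.285^0.3473 = 25.73 × 0.6467 ≈ 16.64

17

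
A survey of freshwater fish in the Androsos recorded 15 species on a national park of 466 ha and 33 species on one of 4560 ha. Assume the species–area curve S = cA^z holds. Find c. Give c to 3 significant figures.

z = ln(S₂/S₁) / ln(A₂/A₁) = ln(33/15) / ln(4560/466) = 0.7885 / 2.2809 = 0.3457
c = S₁ / A₁^z = 15 / 466^0.3457 = 15 / 8.364 = 1.793

1.79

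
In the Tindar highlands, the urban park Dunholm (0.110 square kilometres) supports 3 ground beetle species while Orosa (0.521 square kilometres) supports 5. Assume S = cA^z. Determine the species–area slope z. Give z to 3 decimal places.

Taking logs: ln S = ln c + z ln A, so z = (ln S₂ − ln S₁)/(ln A₂ − ln A₁).
z = ln(5/3) / ln(0.521/0.11) = ln(1.667) / ln(4.736) = 0.5108 / 1.5553 = 0.3284

0.328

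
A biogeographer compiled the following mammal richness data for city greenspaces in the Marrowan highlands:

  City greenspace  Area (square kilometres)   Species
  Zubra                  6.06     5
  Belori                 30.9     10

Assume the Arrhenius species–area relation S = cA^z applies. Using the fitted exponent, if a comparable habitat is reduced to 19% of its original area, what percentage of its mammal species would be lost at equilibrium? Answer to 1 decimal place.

z = ln(10/5) / ln(30.9/6.06) = 0.6931 / 1.6290 = 0.4255
S_new/S_old = (A_new/A_old)^z = 0.19^0.4255 = exp(0.4255 × -1.6607) = 0.4933
Fraction lost = 1 − 0.4933 = 0.5067

50.7%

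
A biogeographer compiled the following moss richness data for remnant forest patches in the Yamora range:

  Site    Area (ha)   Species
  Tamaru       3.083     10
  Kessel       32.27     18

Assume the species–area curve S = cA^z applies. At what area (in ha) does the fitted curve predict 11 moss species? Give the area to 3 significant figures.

z = ln(18/10) / ln(32.27/3.083) = 0.5878 / 2.3482 = 0.2503
c = 10 / 3.083^0.2503 = 10 / 1.326 = 7.544
A = (11/7.544)^(1/0.2503) ⇒ ln A = ln(1.458)/0.2503 = 1.5067
A = e^1.5067 ≈ 4.512 ha

4.51 ha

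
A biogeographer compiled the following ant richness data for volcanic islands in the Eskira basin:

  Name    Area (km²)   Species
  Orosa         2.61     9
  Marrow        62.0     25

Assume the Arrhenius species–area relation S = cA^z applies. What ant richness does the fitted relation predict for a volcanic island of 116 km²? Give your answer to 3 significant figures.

30.6

z = ln(25/9) / ln(62/2.61) = 1.0217 / 3.1678 = 0.3225
c = 9 / 2.61^0.3225 = 9 / 1.363 = 6.605
S₃ = 6.605 × 116^0.3225 = 6.605 × 4.632 ≈ 30.6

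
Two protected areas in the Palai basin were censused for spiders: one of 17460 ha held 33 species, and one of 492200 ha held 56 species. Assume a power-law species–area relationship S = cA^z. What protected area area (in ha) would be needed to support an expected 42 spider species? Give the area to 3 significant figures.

z = ln(56/33) / ln(492200/17460) = 0.5288 / 3.3390 = 0.1584
c = 33 / 17460^0.1584 = 33 / 4.698 = 7.025
A = (42/7.025)^(1/0.1584) ⇒ ln A = ln(5.979)/0.1584 = 11.2903
A = e^11.2903 ≈ 80041 ha

80000 ha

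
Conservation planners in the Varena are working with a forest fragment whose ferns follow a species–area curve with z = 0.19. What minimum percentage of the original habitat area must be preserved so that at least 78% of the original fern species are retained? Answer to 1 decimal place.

Need (A_new/A_old)^0.19 = 0.78, so A_new/A_old = 0.78^(1/0.19) = 0.78^5.263
ln(A_new/A_old) = ln 0.78 / 0.19 = -0.2485 / 0.19 = -1.3077
A_new/A_old = e^-1.3077 ≈ 0.2704

27.0%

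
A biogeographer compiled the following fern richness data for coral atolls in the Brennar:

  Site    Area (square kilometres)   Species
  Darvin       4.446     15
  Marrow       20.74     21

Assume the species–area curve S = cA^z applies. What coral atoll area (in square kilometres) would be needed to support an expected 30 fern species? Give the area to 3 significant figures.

106 square kilometres

z = ln(21/15) / ln(20.74/4.446) = 0.3365 / 1.5401 = 0.2185
c = 15 / 4.446^0.2185 = 15 / 1.385 = 10.83
A = (30/10.83)^(1/0.2185) ⇒ ln A = ln(2.771)/0.2185 = 4.6646
A = e^4.6646 ≈ 106.1 square kilometres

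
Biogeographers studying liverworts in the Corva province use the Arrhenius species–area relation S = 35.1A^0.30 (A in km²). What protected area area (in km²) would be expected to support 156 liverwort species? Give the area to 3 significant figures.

156 = 35.1 × A^0.3  ⇒  A^0.3 = 156/35.1 = 4.444
ln A = ln(4.444) / 0.3 = 1.4917 / 0.3 = 4.9722
A = e^4.9722 ≈ 144.3 km²

144 km²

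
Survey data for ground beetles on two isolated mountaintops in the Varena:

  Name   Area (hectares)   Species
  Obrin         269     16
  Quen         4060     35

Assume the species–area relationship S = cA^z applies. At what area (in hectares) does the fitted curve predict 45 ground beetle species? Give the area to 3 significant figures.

z = ln(35/16) / ln(4060/269) = 0.7828 / 2.7142 = 0.2884
c = 16 / 269^0.2884 = 16 / 5.02 = 3.187
A = (45/3.187)^(1/0.2884) ⇒ ln A = ln(14.12)/0.2884 = 9.1804
A = e^9.1804 ≈ 9705 hectares

9700 hectares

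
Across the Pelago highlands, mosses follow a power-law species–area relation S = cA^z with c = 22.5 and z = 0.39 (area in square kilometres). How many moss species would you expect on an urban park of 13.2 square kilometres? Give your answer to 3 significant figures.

61.5

S = 22.5 × 13.2^0.39
ln S = ln 22.5 + 0.39 × ln 13.2 = 3.1135 + 0.39 × 2.5802 = 4.1198
S = e^4.1198 ≈ 61.55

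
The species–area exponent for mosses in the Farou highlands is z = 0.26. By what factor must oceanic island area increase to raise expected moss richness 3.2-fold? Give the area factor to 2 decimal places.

87.68

(A₂/A₁)^0.26 = 3.2, so A₂/A₁ = 3.2^(1/0.26) = 3.2^3.846
ln(A₂/A₁) = ln 3.2 / 0.26 = 1.1632 / 0.26 = 4.4737
A₂/A₁ = e^4.4737 ≈ 87.68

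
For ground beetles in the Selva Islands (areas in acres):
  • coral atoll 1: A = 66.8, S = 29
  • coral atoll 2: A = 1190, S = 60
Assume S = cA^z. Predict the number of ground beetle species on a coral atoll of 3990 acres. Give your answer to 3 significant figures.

81.4

z = ln(60/29) / ln(1190/66.8) = 0.7270 / 2.8800 = 0.2524
c = 29 / 66.8^0.2524 = 29 / 2.888 = 10.04
S₃ = 10.04 × 3990^0.2524 = 10.04 × 8.111 ≈ 81.43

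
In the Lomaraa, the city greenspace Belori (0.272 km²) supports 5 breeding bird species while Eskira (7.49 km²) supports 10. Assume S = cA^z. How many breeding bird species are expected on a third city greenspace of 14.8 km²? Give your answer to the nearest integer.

12

z = ln(10/5) / ln(7.49/0.272) = 0.6931 / 3.3155 = 0.2091
c = 5 / 0.272^0.2091 = 5 / 0.7617 = 6.564
S₃ = 6.564 × 14.8^0.2091 = 6.564 × 1.757 ≈ 11.53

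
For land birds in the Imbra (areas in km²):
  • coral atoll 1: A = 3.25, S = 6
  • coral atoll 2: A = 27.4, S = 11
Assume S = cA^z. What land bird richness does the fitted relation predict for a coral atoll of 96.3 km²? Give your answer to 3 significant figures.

15.7

z = ln(11/6) / ln(27.4/3.25) = 0.6061 / 2.1319 = 0.2843
c = 6 / 3.25^0.2843 = 6 / 1.398 = 4.292
S₃ = 4.292 × 96.3^0.2843 = 4.292 × 3.664 ≈ 15.73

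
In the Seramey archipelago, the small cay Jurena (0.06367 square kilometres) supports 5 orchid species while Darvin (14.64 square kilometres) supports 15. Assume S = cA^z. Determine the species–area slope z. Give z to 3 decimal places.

0.202

Taking logs: ln S = ln c + z ln A, so z = (ln S₂ − ln S₁)/(ln A₂ − ln A₁).
z = ln(15/5) / ln(14.64/0.06367) = ln(3) / ln(229.9) = 1.0986 / 5.4378 = 0.2020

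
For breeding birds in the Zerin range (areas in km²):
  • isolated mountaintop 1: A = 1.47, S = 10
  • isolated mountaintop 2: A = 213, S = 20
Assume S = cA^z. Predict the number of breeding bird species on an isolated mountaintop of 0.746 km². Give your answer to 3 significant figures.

9.10

z = ln(20/10) / ln(213/1.47) = 0.6931 / 4.9760 = 0.1393
c = 10 / 1.47^0.1393 = 10 / 1.055 = 9.477
S₃ = 9.477 × 0.746^0.1393 = 9.477 × 0.96 ≈ 9.098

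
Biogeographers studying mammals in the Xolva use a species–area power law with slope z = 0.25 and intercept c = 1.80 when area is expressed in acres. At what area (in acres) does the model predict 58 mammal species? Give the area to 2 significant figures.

1100000 acres

58 = 1.8 × A^0.25  ⇒  A^0.25 = 58/1.8 = 32.22
ln A = ln(32.22) / 0.25 = 3.4727 / 0.25 = 13.8906
A = e^13.8906 ≈ 1078008 acres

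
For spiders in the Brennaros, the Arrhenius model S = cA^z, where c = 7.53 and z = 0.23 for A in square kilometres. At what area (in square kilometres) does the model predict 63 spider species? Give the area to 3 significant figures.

10300 square kilometres

63 = 7.53 × A^0.23  ⇒  A^0.23 = 63/7.53 = 8.367
ln A = ln(8.367) / 0.23 = 2.1242 / 0.23 = 9.2358
A = e^9.2358 ≈ 10258 square kilometres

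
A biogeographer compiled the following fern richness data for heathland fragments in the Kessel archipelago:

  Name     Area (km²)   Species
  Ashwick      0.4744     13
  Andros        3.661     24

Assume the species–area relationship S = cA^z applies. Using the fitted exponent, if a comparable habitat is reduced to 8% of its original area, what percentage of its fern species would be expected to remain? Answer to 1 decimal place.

46.9%

z = ln(24/13) / ln(3.661/0.4744) = 0.6131 / 2.0434 = 0.3000
S_new/S_old = (A_new/A_old)^z = 0.08^0.3000 = exp(0.3000 × -2.5257) = 0.4687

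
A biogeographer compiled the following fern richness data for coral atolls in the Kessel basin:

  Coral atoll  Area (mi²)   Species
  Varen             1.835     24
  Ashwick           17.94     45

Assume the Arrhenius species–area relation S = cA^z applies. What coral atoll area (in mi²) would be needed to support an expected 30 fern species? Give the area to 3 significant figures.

z = ln(45/24) / ln(17.94/1.835) = 0.6286 / 2.2800 = 0.2757
c = 24 / 1.835^0.2757 = 24 / 1.182 = 20.3
A = (30/20.3)^(1/0.2757) ⇒ ln A = ln(1.478)/0.2757 = 1.4164
A = e^1.4164 ≈ 4.122 mi²

4.12 mi²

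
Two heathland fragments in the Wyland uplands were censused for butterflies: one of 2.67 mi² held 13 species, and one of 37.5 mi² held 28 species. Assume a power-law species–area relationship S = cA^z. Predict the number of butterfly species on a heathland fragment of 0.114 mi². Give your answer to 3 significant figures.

5.20

z = ln(28/13) / ln(37.5/2.67) = 0.7673 / 2.6423 = 0.2904
c = 13 / 2.67^0.2904 = 13 / 1.33 = 9.774
S₃ = 9.774 × 0.114^0.2904 = 9.774 × 0.5323 ≈ 5.203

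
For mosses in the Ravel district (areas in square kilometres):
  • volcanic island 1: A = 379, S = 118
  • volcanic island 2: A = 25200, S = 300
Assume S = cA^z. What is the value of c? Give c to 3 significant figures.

31.5

z = ln(S₂/S₁) / ln(A₂/A₁) = ln(300/118) / ln(25200/379) = 0.9331 / 4.1971 = 0.2223
c = S₁ / A₁^z = 118 / 379^0.2223 = 118 / 3.744 = 31.52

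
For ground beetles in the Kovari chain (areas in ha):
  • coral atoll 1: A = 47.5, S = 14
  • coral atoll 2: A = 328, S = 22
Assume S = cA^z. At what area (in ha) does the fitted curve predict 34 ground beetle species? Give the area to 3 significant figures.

z = ln(22/14) / ln(328/47.5) = 0.4520 / 1.9323 = 0.2339
c = 14 / 47.5^0.2339 = 14 / 2.467 = 5.675
A = (34/5.675)^(1/0.2339) ⇒ ln A = ln(5.992)/0.2339 = 7.6540
A = e^7.6540 ≈ 2109 ha

2110 ha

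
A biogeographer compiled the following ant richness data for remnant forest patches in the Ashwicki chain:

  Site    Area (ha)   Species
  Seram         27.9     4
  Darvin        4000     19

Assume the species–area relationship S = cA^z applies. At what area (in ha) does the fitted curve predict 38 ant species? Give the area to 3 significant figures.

36400 ha

z = ln(19/4) / ln(4000/27.9) = 1.5581 / 4.9654 = 0.3138
c = 4 / 27.9^0.3138 = 4 / 2.842 = 1.407
A = (38/1.407)^(1/0.3138) ⇒ ln A = ln(27)/0.3138 = 10.5029
A = e^10.5029 ≈ 36422 ha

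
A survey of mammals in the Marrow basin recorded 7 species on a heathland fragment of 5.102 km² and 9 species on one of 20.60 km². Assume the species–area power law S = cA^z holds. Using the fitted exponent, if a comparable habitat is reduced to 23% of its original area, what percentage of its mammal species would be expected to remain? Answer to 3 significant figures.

z = ln(9/7) / ln(20.6/5.102) = 0.2513 / 1.3957 = 0.1801
S_new/S_old = (A_new/A_old)^z = 0.23^0.1801 = exp(0.1801 × -1.4697) = 0.7675

76.7%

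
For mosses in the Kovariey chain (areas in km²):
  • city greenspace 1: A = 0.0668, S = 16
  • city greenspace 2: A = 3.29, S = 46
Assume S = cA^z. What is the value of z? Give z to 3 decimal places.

Taking logs: ln S = ln c + z ln A, so z = (ln S₂ − ln S₁)/(ln A₂ − ln A₁).
z = ln(46/16) / ln(3.29/0.0668) = ln(2.875) / ln(49.25) = 1.0561 / 3.8969 = 0.2710

0.271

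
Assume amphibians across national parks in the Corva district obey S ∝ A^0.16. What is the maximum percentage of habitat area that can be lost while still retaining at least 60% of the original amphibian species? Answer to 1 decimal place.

Need (A_new/A_old)^0.16 = 0.6, so A_new/A_old = 0.6^(1/0.16) = 0.6^6.25
ln(A_new/A_old) = ln 0.6 / 0.16 = -0.5108 / 0.16 = -3.1927
A_new/A_old = e^-3.1927 ≈ 0.04106
Fraction that can be lost = 1 − 0.04106 = 0.9589

95.9%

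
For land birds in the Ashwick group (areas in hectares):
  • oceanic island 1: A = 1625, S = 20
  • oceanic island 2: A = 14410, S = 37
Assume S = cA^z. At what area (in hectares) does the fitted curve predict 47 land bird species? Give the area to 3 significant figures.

33700 hectares

z = ln(37/20) / ln(14410/1625) = 0.6152 / 2.1824 = 0.2819
c = 20 / 1625^0.2819 = 20 / 8.037 = 2.489
A = (47/2.489)^(1/0.2819) ⇒ ln A = ln(18.89)/0.2819 = 10.4244
A = e^10.4244 ≈ 33670 hectares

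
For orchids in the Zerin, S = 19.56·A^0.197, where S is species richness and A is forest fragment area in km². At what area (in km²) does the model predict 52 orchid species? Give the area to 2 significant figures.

140 km²

52 = 19.56 × A^0.197  ⇒  A^0.197 = 52/19.56 = 2.658
ln A = ln(2.658) / 0.197 = 0.9778 / 0.197 = 4.9632
A = e^4.9632 ≈ 143.1 km²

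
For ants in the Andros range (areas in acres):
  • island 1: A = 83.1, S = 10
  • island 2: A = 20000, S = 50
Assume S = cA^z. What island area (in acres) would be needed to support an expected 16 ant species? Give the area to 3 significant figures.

z = ln(50/10) / ln(20000/83.1) = 1.6094 / 5.4834 = 0.2935
c = 10 / 83.1^0.2935 = 10 / 3.659 = 2.733
A = (16/2.733)^(1/0.2935) ⇒ ln A = ln(5.855)/0.2935 = 6.0214
A = e^6.0214 ≈ 412.1 acres

412 acres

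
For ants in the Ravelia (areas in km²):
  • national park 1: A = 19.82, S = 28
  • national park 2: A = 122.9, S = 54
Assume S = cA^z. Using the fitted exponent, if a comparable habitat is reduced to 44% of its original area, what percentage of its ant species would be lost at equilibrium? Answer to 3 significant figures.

25.6%

z = ln(54/28) / ln(122.9/19.82) = 0.6568 / 1.8247 = 0.3599
S_new/S_old = (A_new/A_old)^z = 0.44^0.3599 = exp(0.3599 × -0.8210) = 0.7442
Fraction lost = 1 − 0.7442 = 0.2558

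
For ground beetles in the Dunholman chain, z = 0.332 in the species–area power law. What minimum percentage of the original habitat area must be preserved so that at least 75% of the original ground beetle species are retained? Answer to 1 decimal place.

Need (A_new/A_old)^0.332 = 0.75, so A_new/A_old = 0.75^(1/0.332) = 0.75^3.012
ln(A_new/A_old) = ln 0.75 / 0.332 = -0.2877 / 0.332 = -0.8665
A_new/A_old = e^-0.8665 ≈ 0.4204

42.0%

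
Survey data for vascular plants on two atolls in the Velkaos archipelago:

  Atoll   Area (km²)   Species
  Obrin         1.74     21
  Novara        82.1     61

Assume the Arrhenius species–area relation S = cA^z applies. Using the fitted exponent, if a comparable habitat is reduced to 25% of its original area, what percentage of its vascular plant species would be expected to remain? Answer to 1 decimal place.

z = ln(61/21) / ln(82.1/1.74) = 1.0664 / 3.8541 = 0.2767
S_new/S_old = (A_new/A_old)^z = 0.25^0.2767 = exp(0.2767 × -1.3863) = 0.6814

68.1%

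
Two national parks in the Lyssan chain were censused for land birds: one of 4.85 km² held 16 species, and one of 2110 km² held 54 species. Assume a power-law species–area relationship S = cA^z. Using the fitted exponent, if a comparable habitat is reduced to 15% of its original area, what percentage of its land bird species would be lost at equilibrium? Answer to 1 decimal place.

31.6%

z = ln(54/16) / ln(2110/4.85) = 1.2164 / 6.0755 = 0.2002
S_new/S_old = (A_new/A_old)^z = 0.15^0.2002 = exp(0.2002 × -1.8971) = 0.684
Fraction lost = 1 − 0.684 = 0.316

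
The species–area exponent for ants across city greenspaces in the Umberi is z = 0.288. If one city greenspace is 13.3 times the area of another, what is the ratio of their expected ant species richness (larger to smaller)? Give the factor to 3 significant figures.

2.11

S₂/S₁ = (A₂/A₁)^z = 13.3^0.288
ln(S₂/S₁) = 0.288 × ln 13.3 = 0.288 × 2.5878 = 0.7453
S₂/S₁ = e^0.7453 ≈ 2.107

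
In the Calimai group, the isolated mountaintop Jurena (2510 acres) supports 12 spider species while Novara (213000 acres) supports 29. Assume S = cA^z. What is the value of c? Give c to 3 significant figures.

2.53

z = ln(S₂/S₁) / ln(A₂/A₁) = ln(29/12) / ln(213000/2510) = 0.8824 / 4.4410 = 0.1987
c = S₁ / A₁^z = 12 / 2510^0.1987 = 12 / 4.737 = 2.533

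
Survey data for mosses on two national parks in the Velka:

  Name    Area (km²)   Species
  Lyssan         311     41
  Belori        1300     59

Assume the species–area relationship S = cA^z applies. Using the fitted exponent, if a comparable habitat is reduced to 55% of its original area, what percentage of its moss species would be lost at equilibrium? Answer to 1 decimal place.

14.1%

z = ln(59/41) / ln(1300/311) = 0.3640 / 1.4303 = 0.2545
S_new/S_old = (A_new/A_old)^z = 0.55^0.2545 = exp(0.2545 × -0.5978) = 0.8589
Fraction lost = 1 − 0.8589 = 0.1411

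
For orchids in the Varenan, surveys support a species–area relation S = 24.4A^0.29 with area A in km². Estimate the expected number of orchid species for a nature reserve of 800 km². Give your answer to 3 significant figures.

S = 24.4 × 800^0.29
ln S = ln 24.4 + 0.29 × ln 800 = 3.1946 + 0.29 × 6.6846 = 5.1331
S = e^5.1331 ≈ 169.5

170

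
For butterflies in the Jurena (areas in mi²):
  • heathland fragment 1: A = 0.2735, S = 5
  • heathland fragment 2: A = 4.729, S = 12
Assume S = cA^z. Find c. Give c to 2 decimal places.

z = ln(S₂/S₁) / ln(A₂/A₁) = ln(12/5) / ln(4.729/0.2735) = 0.8755 / 2.8502 = 0.3072
c = S₁ / A₁^z = 5 / 0.2735^0.3072 = 5 / 0.6715 = 7.446

7.45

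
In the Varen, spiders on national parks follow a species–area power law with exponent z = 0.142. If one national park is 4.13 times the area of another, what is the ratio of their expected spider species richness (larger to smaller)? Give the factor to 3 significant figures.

1.22

S₂/S₁ = (A₂/A₁)^z = 4.13^0.142
ln(S₂/S₁) = 0.142 × ln 4.13 = 0.142 × 1.4183 = 0.2014
S₂/S₁ = e^0.2014 ≈ 1.223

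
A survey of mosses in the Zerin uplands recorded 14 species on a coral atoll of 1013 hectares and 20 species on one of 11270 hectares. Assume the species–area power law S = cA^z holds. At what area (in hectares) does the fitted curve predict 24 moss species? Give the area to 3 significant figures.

38600 hectares

z = ln(20/14) / ln(11270/1013) = 0.3567 / 2.4092 = 0.1480
c = 14 / 1013^0.1480 = 14 / 2.786 = 5.025
A = (24/5.025)^(1/0.1480) ⇒ ln A = ln(4.776)/0.1480 = 10.5614
A = e^10.5614 ≈ 38616 hectares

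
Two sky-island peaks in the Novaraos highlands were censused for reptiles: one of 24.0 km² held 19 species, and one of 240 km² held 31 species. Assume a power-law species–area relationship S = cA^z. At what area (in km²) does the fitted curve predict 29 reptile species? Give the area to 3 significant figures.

z = ln(31/19) / ln(240/24) = 0.4895 / 2.3026 = 0.2126
c = 19 / 24^0.2126 = 19 / 1.965 = 9.667
A = (29/9.667)^(1/0.2126) ⇒ ln A = ln(3)/0.2126 = 5.1670
A = e^5.1670 ≈ 175.4 km²

175 km²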